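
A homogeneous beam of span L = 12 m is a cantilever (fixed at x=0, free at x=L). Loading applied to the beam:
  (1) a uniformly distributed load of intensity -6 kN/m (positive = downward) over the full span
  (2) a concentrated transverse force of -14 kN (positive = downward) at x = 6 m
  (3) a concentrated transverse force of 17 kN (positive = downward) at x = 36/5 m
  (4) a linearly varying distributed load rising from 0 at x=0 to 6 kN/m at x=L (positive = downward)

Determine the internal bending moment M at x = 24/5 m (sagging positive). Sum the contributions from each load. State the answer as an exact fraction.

Load 1 — uniform load w=-6 kN/m over full span:
  M_1 = -w(L-x)²/2 = -(-6)·(12-(24/5))²/2 = 3888/25 kN·m
Load 2 — point force P=-14 kN at a=6 m (b=L-a=6):
  M_2 = -P(a-x)  [x≤a] = -(-14)·(6-(24/5)) = 84/5 kN·m
Load 3 — point force P=17 kN at a=36/5 m (b=L-a=24/5):
  M_3 = -P(a-x)  [x≤a] = -17·((36/5)-(24/5)) = -204/5 kN·m
Load 4 — triangular load w₀=6 kN/m (0→w₀ over full span):
  M_4 = w₀Lx/2 - w₀L²/3 - w₀x³/(6L) = 6·12·(24/5)/2 - 6·12²/3 - 6·(24/5)³/(6·12) = -15552/125 kN·m
Superposition: M = Σ M_i = 888/125 kN·m ≈ 7.104000 kN·m

M(24/5) = 888/125 kN·m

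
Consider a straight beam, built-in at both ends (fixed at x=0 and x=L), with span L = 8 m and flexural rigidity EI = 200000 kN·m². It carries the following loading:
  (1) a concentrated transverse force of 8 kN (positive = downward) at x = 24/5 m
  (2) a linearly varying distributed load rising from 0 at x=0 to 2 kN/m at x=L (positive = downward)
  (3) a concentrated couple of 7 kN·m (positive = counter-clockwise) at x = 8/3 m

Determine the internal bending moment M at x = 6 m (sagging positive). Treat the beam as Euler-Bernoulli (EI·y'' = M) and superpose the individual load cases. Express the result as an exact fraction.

M(6) = 857/375 kN·m

Load 1 — point force P=8 kN at a=24/5 m (b=L-a=16/5):
  M_1 = Pa²(a+3b)(L-x)/L³ - Pa²b/L²  [x>a] = 8·(24/5)²·((24/5)+3·(16/5))·(8-6)/8³ - 8·(24/5)²·(16/5)/8² = 144/125 kN·m
Load 2 — triangular load w₀=2 kN/m (0→w₀ over full span):
  M_2 = 3w₀Lx/20 - w₀L²/30 - w₀x³/(6L) = 3·2·8·6/20 - 2·8²/30 - 2·6³/(6·8) = 17/15 kN·m
Load 3 — applied couple M₀=7 kN·m at a=8/3 m (b=L-a=16/3):
  M_3 = R_Ax - M_A - M₀  [x>a] with R_A=7/6, M_A=0 = (7/6)·6 - 0 - 7 = 0 kN·m
Superposition: M = Σ M_i = 857/375 kN·m ≈ 2.285333 kN·m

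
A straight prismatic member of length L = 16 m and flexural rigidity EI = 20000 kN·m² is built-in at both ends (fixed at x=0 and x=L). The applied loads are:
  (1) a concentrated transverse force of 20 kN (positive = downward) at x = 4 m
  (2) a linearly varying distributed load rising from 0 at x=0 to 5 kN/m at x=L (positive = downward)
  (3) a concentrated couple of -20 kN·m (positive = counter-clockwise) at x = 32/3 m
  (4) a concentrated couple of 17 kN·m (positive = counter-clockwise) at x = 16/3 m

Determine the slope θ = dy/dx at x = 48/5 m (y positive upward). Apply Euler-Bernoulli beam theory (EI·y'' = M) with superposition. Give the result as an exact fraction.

θ(48/5) = 524/234375 rad

Load 1 — point force P=20 kN at a=4 m (b=L-a=12):
  θ_1 = Pa²(L-x)(2bL-(3b+a)(L-x))/(2L³EI)  [x>a] = 20·4²·(16-(48/5))·(2·12·16-(3·12+4)·(16-(48/5)))/(2·16³·20000) = 1/625 rad
Load 2 — triangular load w₀=5 kN/m (0→w₀ over full span):
  θ_2 = -w₀(2x(L-x)(L-2x)(x+2L)+x²(L-x)²)/(120LEI) = -5·(2·(48/5)·(16-(48/5))·(16-2·(48/5))·((48/5)+2·16)+(48/5)²·(16-(48/5))²)/(120·16·20000) = 128/78125 rad
Load 3 — applied couple M₀=-20 kN·m at a=32/3 m (b=L-a=16/3):
  θ_3 = (R_Ax²/2 - M_Ax)/EI  [x≤a] with R_A=-5/3, M_A=-20/3 = ((-5/3)·(48/5)²/2 - (-20/3)·(48/5))/20000 = -2/3125 rad
Load 4 — applied couple M₀=17 kN·m at a=16/3 m (b=L-a=32/3):
  θ_4 = (R_Ax²/2 - M_Ax - M₀(x-a))/EI  [x>a] with R_A=17/12, M_A=0 = ((17/12)·(48/5)²/2 - 0·(48/5) - 17·((48/5)-(16/3)))/20000 = -17/46875 rad
Superposition: θ = Σ θ_i = 524/234375 rad ≈ 0.002236 rad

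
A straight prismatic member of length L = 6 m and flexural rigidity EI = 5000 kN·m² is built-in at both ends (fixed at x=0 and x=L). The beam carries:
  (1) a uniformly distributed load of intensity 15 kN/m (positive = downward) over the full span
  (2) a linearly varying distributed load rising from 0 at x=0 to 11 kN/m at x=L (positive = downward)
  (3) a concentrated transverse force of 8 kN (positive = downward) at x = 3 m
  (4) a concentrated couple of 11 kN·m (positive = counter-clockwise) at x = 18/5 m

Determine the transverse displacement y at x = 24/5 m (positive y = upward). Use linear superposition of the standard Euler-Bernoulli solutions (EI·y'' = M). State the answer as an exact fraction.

y(24/5) = -251793/39062500 m

Load 1 — uniform load w=15 kN/m over full span:
  y_1 = -wx²(L-x)²/(24EI) = -15·(24/5)²·(6-(24/5))²/(24·5000) = -324/78125 m
Load 2 — triangular load w₀=11 kN/m (0→w₀ over full span):
  y_2 = -w₀x²(L-x)²(x+2L)/(120LEI) = -11·(24/5)²·(6-(24/5))²·((24/5)+2·6)/(120·6·5000) = -16632/9765625 m
Load 3 — point force P=8 kN at a=3 m (b=L-a=3):
  y_3 = -Pa²(L-x)²(3bL-(3b+a)(L-x))/(6L³EI)  [x>a] = -8·3²·(6-(24/5))²·(3·3·6-(3·3+3)·(6-(24/5)))/(6·6³·5000) = -99/156250 m
Load 4 — applied couple M₀=11 kN·m at a=18/5 m (b=L-a=12/5):
  y_4 = (R_Ax³/6 - M_Ax²/2 - M₀(x-a)²/2)/EI  [x>a] with R_A=66/25, M_A=88/25 = ((66/25)·(24/5)³/6 - (88/25)·(24/5)²/2 - 11·((24/5)-(18/5))²/2)/5000 = 297/7812500 m
Superposition: y = Σ y_i = -251793/39062500 m ≈ -0.006446 m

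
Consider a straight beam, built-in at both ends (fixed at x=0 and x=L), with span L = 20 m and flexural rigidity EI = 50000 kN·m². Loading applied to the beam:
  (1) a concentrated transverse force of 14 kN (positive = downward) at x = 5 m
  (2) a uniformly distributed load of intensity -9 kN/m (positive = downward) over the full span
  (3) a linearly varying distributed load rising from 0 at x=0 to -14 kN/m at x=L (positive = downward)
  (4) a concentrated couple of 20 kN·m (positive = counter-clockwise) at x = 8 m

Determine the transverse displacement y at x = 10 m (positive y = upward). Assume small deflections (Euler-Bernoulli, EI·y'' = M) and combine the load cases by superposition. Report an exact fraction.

y(10) = 1291/10000 m

Load 1 — point force P=14 kN at a=5 m (b=L-a=15):
  y_1 = -Pa²(L-x)²(3bL-(3b+a)(L-x))/(6L³EI)  [x>a] = -14·5²·(20-10)²·(3·15·20-(3·15+5)·(20-10))/(6·20³·50000) = -7/1200 m
Load 2 — uniform load w=-9 kN/m over full span:
  y_2 = -wx²(L-x)²/(24EI) = -(-9)·10²·(20-10)²/(24·50000) = 3/40 m
Load 3 — triangular load w₀=-14 kN/m (0→w₀ over full span):
  y_3 = -w₀x²(L-x)²(x+2L)/(120LEI) = -(-14)·10²·(20-10)²·(10+2·20)/(120·20·50000) = 7/120 m
Load 4 — applied couple M₀=20 kN·m at a=8 m (b=L-a=12):
  y_4 = (R_Ax³/6 - M_Ax²/2 - M₀(x-a)²/2)/EI  [x>a] with R_A=36/25, M_A=12/5 = ((36/25)·10³/6 - (12/5)·10²/2 - 20·(10-8)²/2)/50000 = 1/625 m
Superposition: y = Σ y_i = 1291/10000 m ≈ 0.129100 m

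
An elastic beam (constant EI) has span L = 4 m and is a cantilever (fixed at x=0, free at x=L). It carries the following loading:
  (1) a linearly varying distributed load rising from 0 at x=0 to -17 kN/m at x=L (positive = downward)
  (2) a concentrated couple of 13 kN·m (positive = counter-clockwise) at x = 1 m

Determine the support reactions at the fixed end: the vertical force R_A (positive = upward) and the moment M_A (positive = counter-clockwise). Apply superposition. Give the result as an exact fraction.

R_A = -34 kN, M_A = -311/3 kN·m

Load 1 — triangular load w₀=-17 kN/m (0→w₀ over full span):
  R_A = w₀L/2 = (-17)·4/2 = -34 kN
  M_A = w₀L²/3 = (-17)·4²/3 = -272/3 kN·m
Load 2 — applied couple M₀=13 kN·m at a=1 m (b=L-a=3):
  R_A = 0 kN
  M_A = -M₀ = -13 kN·m
Superposition: R_A = -34 kN, M_A = -311/3 kN·m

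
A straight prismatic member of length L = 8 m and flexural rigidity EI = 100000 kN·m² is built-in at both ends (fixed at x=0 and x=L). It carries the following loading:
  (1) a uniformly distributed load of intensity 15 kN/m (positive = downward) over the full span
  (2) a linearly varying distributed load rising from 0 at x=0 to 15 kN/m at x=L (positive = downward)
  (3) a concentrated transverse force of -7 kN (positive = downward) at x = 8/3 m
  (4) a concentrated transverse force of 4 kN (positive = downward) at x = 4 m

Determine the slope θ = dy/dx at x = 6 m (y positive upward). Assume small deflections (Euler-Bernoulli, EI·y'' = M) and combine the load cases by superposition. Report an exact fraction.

Load 1 — uniform load w=15 kN/m over full span:
  θ_1 = -wx(L-x)(L-2x)/(12EI) = -15·6·(8-6)·(8-2·6)/(12·100000) = 3/5000 rad
Load 2 — triangular load w₀=15 kN/m (0→w₀ over full span):
  θ_2 = -w₀(2x(L-x)(L-2x)(x+2L)+x²(L-x)²)/(120LEI) = -15·(2·6·(8-6)·(8-2·6)·(6+2·8)+6²·(8-6)²)/(120·8·100000) = 123/400000 rad
Load 3 — point force P=-7 kN at a=8/3 m (b=L-a=16/3):
  θ_3 = Pa²(L-x)(2bL-(3b+a)(L-x))/(2L³EI)  [x>a] = (-7)·(8/3)²·(8-6)·(2·(16/3)·8-(3·(16/3)+(8/3))·(8-6))/(2·8³·100000) = -7/150000 rad
Load 4 — point force P=4 kN at a=4 m (b=L-a=4):
  θ_4 = Pa²(L-x)(2bL-(3b+a)(L-x))/(2L³EI)  [x>a] = 4·4²·(8-6)·(2·4·8-(3·4+4)·(8-6))/(2·8³·100000) = 1/25000 rad
Superposition: θ = Σ θ_i = 1081/1200000 rad ≈ 0.000901 rad

θ(6) = 1081/1200000 rad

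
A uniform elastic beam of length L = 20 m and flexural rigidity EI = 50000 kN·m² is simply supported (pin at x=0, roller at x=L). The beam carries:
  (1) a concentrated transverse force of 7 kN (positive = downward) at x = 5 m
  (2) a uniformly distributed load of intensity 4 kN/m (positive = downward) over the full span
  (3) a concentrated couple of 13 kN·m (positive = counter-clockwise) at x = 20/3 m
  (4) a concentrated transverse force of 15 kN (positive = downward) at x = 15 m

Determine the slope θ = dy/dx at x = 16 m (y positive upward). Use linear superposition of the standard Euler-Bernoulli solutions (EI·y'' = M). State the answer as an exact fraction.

θ(16) = 122923/4500000 rad

Load 1 — point force P=7 kN at a=5 m (b=L-a=15):
  θ_1 = -Pa(2L²-6Lx+3x²+a²)/(6LEI)  [x>a] = -7·5·(2·20²-6·20·16+3·16²+5²)/(6·20·50000) = 763/400000 rad
Load 2 — uniform load w=4 kN/m over full span:
  θ_2 = -w(L³-6Lx²+4x³)/(24EI) = -4·(20³-6·20·16²+4·16³)/(24·50000) = 66/3125 rad
Load 3 — applied couple M₀=13 kN·m at a=20/3 m (b=L-a=40/3):
  θ_3 = (M₀x²/(2L)-M₀(x-a)+C₁)/EI  [x>a] with C₁=M₀(3b²-L²)/(6L)=130/9 = (13·16²/(2·20)-13·(16-(20/3))+(130/9))/50000 = -533/1125000 rad
Load 4 — point force P=15 kN at a=15 m (b=L-a=5):
  θ_4 = -Pa(2L²-6Lx+3x²+a²)/(6LEI)  [x>a] = -15·15·(2·20²-6·20·16+3·16²+15²)/(6·20·50000) = 381/80000 rad
Superposition: θ = Σ θ_i = 122923/4500000 rad ≈ 0.027316 rad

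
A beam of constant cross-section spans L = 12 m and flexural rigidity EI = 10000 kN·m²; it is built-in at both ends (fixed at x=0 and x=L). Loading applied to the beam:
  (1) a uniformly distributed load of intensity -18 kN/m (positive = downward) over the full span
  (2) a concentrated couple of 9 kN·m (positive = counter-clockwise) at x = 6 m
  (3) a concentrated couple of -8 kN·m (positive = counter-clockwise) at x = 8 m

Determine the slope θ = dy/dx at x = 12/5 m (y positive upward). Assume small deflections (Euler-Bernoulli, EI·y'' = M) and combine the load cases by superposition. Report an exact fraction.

θ(12/5) = 15657/625000 rad

Load 1 — uniform load w=-18 kN/m over full span:
  θ_1 = -wx(L-x)(L-2x)/(12EI) = -(-18)·(12/5)·(12-(12/5))·(12-2·(12/5))/(12·10000) = 1944/78125 rad
Load 2 — applied couple M₀=9 kN·m at a=6 m (b=L-a=6):
  θ_2 = (R_Ax²/2 - M_Ax)/EI  [x≤a] with R_A=9/8, M_A=9/4 = ((9/8)·(12/5)²/2 - (9/4)·(12/5))/10000 = -27/125000 rad
Load 3 — applied couple M₀=-8 kN·m at a=8 m (b=L-a=4):
  θ_3 = (R_Ax²/2 - M_Ax)/EI  [x≤a] with R_A=-8/9, M_A=-8/3 = ((-8/9)·(12/5)²/2 - (-8/3)·(12/5))/10000 = 6/15625 rad
Superposition: θ = Σ θ_i = 15657/625000 rad ≈ 0.025051 rad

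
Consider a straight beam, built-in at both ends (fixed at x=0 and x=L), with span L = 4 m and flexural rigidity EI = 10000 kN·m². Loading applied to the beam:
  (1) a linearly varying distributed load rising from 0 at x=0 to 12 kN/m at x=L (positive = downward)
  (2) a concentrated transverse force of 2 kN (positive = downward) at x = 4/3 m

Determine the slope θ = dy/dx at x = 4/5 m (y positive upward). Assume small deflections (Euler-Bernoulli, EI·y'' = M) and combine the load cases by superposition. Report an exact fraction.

Load 1 — triangular load w₀=12 kN/m (0→w₀ over full span):
  θ_1 = -w₀(2x(L-x)(L-2x)(x+2L)+x²(L-x)²)/(120LEI) = -12·(2·(4/5)·(4-(4/5))·(4-2·(4/5))·((4/5)+2·4)+(4/5)²·(4-(4/5))²)/(120·4·10000) = -112/390625 rad
Load 2 — point force P=2 kN at a=4/3 m (b=L-a=8/3):
  θ_2 = -Pb²x(2aL-(3a+b)x)/(2L³EI)  [x≤a] = -2·(8/3)²·(4/5)·(2·(4/3)·4-(3·(4/3)+(8/3))·(4/5))/(2·4³·10000) = -4/84375 rad
Superposition: θ = Σ θ_i = -3524/10546875 rad ≈ -0.000334 rad

θ(4/5) = -3524/10546875 rad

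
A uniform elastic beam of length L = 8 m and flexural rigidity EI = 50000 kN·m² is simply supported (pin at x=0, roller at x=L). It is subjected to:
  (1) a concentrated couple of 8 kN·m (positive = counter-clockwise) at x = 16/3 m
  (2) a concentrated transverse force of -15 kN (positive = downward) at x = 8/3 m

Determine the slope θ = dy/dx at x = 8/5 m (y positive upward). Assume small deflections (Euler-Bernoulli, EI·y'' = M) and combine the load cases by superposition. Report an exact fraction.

θ(8/5) = 1714/2109375 rad

Load 1 — applied couple M₀=8 kN·m at a=16/3 m (b=L-a=8/3):
  θ_1 = (M₀x²/(2L)+C₁)/EI  [x≤a] with C₁=M₀(3b²-L²)/(6L)=-64/9 = (8·(8/5)²/(2·8)+(-64/9))/50000 = -82/703125 rad
Load 2 — point force P=-15 kN at a=8/3 m (b=L-a=16/3):
  θ_2 = -Pb(L²-b²-3x²)/(6LEI)  [x≤a] = -(-15)·(16/3)·(8²-(16/3)²-3·(8/5)²)/(6·8·50000) = 392/421875 rad
Superposition: θ = Σ θ_i = 1714/2109375 rad ≈ 0.000813 rad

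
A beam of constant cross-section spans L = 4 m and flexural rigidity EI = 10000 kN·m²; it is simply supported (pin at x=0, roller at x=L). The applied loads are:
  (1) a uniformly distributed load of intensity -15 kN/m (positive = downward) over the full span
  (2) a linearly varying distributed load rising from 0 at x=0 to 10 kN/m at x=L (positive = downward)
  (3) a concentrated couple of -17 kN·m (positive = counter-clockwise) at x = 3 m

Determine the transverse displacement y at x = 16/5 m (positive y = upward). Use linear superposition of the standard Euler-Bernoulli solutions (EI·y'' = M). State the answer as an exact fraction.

y(16/5) = 161801/62500000 m

Load 1 — uniform load w=-15 kN/m over full span:
  y_1 = -wx(L³-2Lx²+x³)/(24EI) = -(-15)·(16/5)·(4³-2·4·(16/5)²+(16/5)³)/(24·10000) = 232/78125 m
Load 2 — triangular load w₀=10 kN/m (0→w₀ over full span):
  y_2 = -w₀x(7L⁴-10L²x²+3x⁴)/(360LEI) = -10·(16/5)·(7·4⁴-10·4²·(16/5)²+3·(16/5)⁴)/(360·4·10000) = -2032/1953125 m
Load 3 — applied couple M₀=-17 kN·m at a=3 m (b=L-a=1):
  y_3 = (M₀x³/(6L)-M₀(x-a)²/2+C₁x)/EI  [x>a] with C₁=M₀(3b²-L²)/(6L)=221/24 = ((-17)·(16/5)³/(6·4)-(-17)·((16/5)-3)²/2+(221/24)·(16/5))/10000 = 1649/2500000 m
Superposition: y = Σ y_i = 161801/62500000 m ≈ 0.002589 m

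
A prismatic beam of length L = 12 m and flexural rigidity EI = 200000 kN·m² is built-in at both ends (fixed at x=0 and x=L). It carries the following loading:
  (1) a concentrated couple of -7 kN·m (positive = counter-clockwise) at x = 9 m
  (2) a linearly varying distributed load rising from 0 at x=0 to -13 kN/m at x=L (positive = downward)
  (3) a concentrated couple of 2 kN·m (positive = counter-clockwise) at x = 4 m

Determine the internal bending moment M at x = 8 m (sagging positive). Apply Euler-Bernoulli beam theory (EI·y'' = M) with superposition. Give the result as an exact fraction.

Load 1 — applied couple M₀=-7 kN·m at a=9 m (b=L-a=3):
  M_1 = R_Ax - M_A  [x≤a] with R_A=-21/32, M_A=-35/16 = (-21/32)·8 - (-35/16) = -49/16 kN·m
Load 2 — triangular load w₀=-13 kN/m (0→w₀ over full span):
  M_2 = 3w₀Lx/20 - w₀L²/30 - w₀x³/(6L) = 3·(-13)·12·8/20 - (-13)·12²/30 - (-13)·8³/(6·12) = -1456/45 kN·m
Load 3 — applied couple M₀=2 kN·m at a=4 m (b=L-a=8):
  M_3 = R_Ax - M_A - M₀  [x>a] with R_A=2/9, M_A=0 = (2/9)·8 - 0 - 2 = -2/9 kN·m
Superposition: M = Σ M_i = -25661/720 kN·m ≈ -35.640278 kN·m

M(8) = -25661/720 kN·m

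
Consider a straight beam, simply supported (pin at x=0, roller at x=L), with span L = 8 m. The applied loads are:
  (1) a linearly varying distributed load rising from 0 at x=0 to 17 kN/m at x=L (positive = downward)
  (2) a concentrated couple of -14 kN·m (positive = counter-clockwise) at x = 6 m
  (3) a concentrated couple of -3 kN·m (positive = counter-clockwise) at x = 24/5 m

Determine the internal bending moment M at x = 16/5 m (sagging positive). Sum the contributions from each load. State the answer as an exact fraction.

M(16/5) = 6766/125 kN·m

Load 1 — triangular load w₀=17 kN/m (0→w₀ over full span):
  M_1 = w₀Lx/6 - w₀x³/(6L) = 17·8·(16/5)/6 - 17·(16/5)³/(6·8) = 7616/125 kN·m
Load 2 — applied couple M₀=-14 kN·m at a=6 m (b=L-a=2):
  M_2 = M₀x/L  [x≤a] = (-14)·(16/5)/8 = -28/5 kN·m
Load 3 — applied couple M₀=-3 kN·m at a=24/5 m (b=L-a=16/5):
  M_3 = M₀x/L  [x≤a] = (-3)·(16/5)/8 = -6/5 kN·m
Superposition: M = Σ M_i = 6766/125 kN·m ≈ 54.128000 kN·m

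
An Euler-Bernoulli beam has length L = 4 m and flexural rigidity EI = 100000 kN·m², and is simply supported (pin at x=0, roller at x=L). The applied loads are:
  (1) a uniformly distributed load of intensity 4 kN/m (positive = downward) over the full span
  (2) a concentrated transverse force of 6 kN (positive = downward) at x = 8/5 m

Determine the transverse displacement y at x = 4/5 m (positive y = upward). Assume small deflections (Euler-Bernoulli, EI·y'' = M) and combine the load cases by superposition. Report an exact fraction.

Load 1 — uniform load w=4 kN/m over full span:
  y_1 = -wx(L³-2Lx²+x³)/(24EI) = -4·(4/5)·(4³-2·4·(4/5)²+(4/5)³)/(24·100000) = -464/5859375 m
Load 2 — point force P=6 kN at a=8/5 m (b=L-a=12/5):
  y_2 = -Pbx(L²-b²-x²)/(6LEI)  [x≤a] = -6·(12/5)·(4/5)·(4²-(12/5)²-(4/5)²)/(6·4·100000) = -18/390625 m
Superposition: y = Σ y_i = -734/5859375 m ≈ -0.000125 m

y(4/5) = -734/5859375 m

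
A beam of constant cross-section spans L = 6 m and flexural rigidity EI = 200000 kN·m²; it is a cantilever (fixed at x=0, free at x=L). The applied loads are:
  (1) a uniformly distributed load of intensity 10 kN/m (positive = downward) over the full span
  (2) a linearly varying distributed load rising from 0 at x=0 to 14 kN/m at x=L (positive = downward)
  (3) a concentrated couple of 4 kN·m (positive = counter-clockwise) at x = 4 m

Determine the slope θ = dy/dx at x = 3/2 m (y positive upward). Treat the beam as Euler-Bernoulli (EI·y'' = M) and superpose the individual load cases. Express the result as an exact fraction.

Load 1 — uniform load w=10 kN/m over full span:
  θ_1 = -wx(x²-3Lx+3L²)/(6EI) = -10·(3/2)·((3/2)²-3·6·(3/2)+3·6²)/(6·200000) = -333/320000 rad
Load 2 — triangular load w₀=14 kN/m (0→w₀ over full span):
  θ_2 = (w₀Lx²/4-w₀L²x/3-w₀x⁴/(24L))/EI = (14·6·(3/2)²/4-14·6²·(3/2)/3-14·(3/2)⁴/(24·6))/200000 = -26271/25600000 rad
Load 3 — applied couple M₀=4 kN·m at a=4 m (b=L-a=2):
  θ_3 = M₀x/EI  [x≤a] = 4·(3/2)/200000 = 3/100000 rad
Superposition: θ = Σ θ_i = -52143/25600000 rad ≈ -0.002037 rad

θ(3/2) = -52143/25600000 rad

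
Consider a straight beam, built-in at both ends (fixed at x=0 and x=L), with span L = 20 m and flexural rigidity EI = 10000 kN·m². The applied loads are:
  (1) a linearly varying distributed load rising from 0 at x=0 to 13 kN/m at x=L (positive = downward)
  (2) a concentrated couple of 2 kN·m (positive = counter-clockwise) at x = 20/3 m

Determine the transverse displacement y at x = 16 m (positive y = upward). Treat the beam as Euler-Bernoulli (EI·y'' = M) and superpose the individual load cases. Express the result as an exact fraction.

y(16) = -17417/140625 m

Load 1 — triangular load w₀=13 kN/m (0→w₀ over full span):
  y_1 = -w₀x²(L-x)²(x+2L)/(120LEI) = -13·16²·(20-16)²·(16+2·20)/(120·20·10000) = -5824/46875 m
Load 2 — applied couple M₀=2 kN·m at a=20/3 m (b=L-a=40/3):
  y_2 = (R_Ax³/6 - M_Ax²/2 - M₀(x-a)²/2)/EI  [x>a] with R_A=2/15, M_A=0 = ((2/15)·16³/6 - 0·16²/2 - 2·(16-(20/3))²/2)/10000 = 11/28125 m
Superposition: y = Σ y_i = -17417/140625 m ≈ -0.123854 m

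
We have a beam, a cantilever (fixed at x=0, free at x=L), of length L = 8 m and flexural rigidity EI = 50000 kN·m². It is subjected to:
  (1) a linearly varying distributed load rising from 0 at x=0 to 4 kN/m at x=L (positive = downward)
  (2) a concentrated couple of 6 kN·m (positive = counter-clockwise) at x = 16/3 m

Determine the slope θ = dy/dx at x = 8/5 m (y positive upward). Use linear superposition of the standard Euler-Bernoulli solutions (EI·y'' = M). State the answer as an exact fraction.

Load 1 — triangular load w₀=4 kN/m (0→w₀ over full span):
  θ_1 = (w₀Lx²/4-w₀L²x/3-w₀x⁴/(24L))/EI = (4·8·(8/5)²/4-4·8²·(8/5)/3-4·(8/5)⁴/(24·8))/50000 = -13616/5859375 rad
Load 2 — applied couple M₀=6 kN·m at a=16/3 m (b=L-a=8/3):
  θ_2 = M₀x/EI  [x≤a] = 6·(8/5)/50000 = 3/15625 rad
Superposition: θ = Σ θ_i = -12491/5859375 rad ≈ -0.002132 rad

θ(8/5) = -12491/5859375 rad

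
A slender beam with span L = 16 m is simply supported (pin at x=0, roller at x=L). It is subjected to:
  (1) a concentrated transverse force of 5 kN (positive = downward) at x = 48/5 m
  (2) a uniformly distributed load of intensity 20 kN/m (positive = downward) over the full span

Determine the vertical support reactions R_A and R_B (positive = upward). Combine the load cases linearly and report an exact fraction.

R_A = 162 kN, R_B = 163 kN

Load 1 — point force P=5 kN at a=48/5 m (b=L-a=32/5):
  R_A = Pb/L = 5·(32/5)/16 = 2 kN
  R_B = Pa/L = 5·(48/5)/16 = 3 kN
Load 2 — uniform load w=20 kN/m over full span:
  R_A = wL/2 = 20·16/2 = 160 kN
  R_B = wL/2 = 20·16/2 = 160 kN
Superposition: R_A = 162 kN, R_B = 163 kN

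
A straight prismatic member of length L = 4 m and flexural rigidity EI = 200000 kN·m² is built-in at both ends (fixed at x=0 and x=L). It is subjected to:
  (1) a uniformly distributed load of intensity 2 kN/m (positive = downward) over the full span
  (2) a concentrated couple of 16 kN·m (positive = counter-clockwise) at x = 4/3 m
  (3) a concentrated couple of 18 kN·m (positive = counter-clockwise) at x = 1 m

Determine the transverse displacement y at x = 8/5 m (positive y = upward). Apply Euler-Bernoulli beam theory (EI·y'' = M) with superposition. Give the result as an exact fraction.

y(8/5) = 3987/125000000 m

Load 1 — uniform load w=2 kN/m over full span:
  y_1 = -wx²(L-x)²/(24EI) = -2·(8/5)²·(4-(8/5))²/(24·200000) = -12/1953125 m
Load 2 — applied couple M₀=16 kN·m at a=4/3 m (b=L-a=8/3):
  y_2 = (R_Ax³/6 - M_Ax²/2 - M₀(x-a)²/2)/EI  [x>a] with R_A=16/3, M_A=0 = ((16/3)·(8/5)³/6 - 0·(8/5)²/2 - 16·((8/5)-(4/3))²/2)/200000 = 6/390625 m
Load 3 — applied couple M₀=18 kN·m at a=1 m (b=L-a=3):
  y_3 = (R_Ax³/6 - M_Ax²/2 - M₀(x-a)²/2)/EI  [x>a] with R_A=81/16, M_A=-27/8 = ((81/16)·(8/5)³/6 - (-27/8)·(8/5)²/2 - 18·((8/5)-1)²/2)/200000 = 567/25000000 m
Superposition: y = Σ y_i = 3987/125000000 m ≈ 0.000032 m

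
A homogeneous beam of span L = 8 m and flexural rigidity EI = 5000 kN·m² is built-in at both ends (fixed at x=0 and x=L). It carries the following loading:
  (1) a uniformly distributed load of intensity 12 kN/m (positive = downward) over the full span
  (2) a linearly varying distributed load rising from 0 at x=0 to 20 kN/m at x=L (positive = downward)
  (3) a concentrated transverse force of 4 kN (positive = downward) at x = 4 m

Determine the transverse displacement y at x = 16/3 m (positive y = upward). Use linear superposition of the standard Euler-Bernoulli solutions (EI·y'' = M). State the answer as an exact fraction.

Load 1 — uniform load w=12 kN/m over full span:
  y_1 = -wx²(L-x)²/(24EI) = -12·(16/3)²·(8-(16/3))²/(24·5000) = -1024/50625 m
Load 2 — triangular load w₀=20 kN/m (0→w₀ over full span):
  y_2 = -w₀x²(L-x)²(x+2L)/(120LEI) = -20·(16/3)²·(8-(16/3))²·((16/3)+2·8)/(120·8·5000) = -8192/455625 m
Load 3 — point force P=4 kN at a=4 m (b=L-a=4):
  y_3 = -Pa²(L-x)²(3bL-(3b+a)(L-x))/(6L³EI)  [x>a] = -4·4²·(8-(16/3))²·(3·4·8-(3·4+4)·(8-(16/3)))/(6·8³·5000) = -16/10125 m
Superposition: y = Σ y_i = -18128/455625 m ≈ -0.039787 m

y(16/3) = -18128/455625 m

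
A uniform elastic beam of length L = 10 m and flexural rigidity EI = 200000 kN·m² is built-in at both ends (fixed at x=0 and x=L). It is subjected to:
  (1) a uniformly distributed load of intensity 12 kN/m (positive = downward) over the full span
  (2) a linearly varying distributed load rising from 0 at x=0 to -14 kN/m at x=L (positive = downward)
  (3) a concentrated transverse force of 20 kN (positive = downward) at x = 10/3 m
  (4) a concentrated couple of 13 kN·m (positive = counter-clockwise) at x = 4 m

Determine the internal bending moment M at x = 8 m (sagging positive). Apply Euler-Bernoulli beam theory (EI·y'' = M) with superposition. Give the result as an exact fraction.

M(8) = -11132/1125 kN·m

Load 1 — uniform load w=12 kN/m over full span:
  M_1 = wLx/2 - wL²/12 - wx²/2 = 12·10·8/2 - 12·10²/12 - 12·8²/2 = -4 kN·m
Load 2 — triangular load w₀=-14 kN/m (0→w₀ over full span):
  M_2 = 3w₀Lx/20 - w₀L²/30 - w₀x³/(6L) = 3·(-14)·10·8/20 - (-14)·10²/30 - (-14)·8³/(6·10) = -28/15 kN·m
Load 3 — point force P=20 kN at a=10/3 m (b=L-a=20/3):
  M_3 = Pa²(a+3b)(L-x)/L³ - Pa²b/L²  [x>a] = 20·(10/3)²·((10/3)+3·(20/3))·(10-8)/10³ - 20·(10/3)²·(20/3)/10² = -40/9 kN·m
Load 4 — applied couple M₀=13 kN·m at a=4 m (b=L-a=6):
  M_4 = R_Ax - M_A - M₀  [x>a] with R_A=234/125, M_A=39/25 = (234/125)·8 - (39/25) - 13 = 52/125 kN·m
Superposition: M = Σ M_i = -11132/1125 kN·m ≈ -9.895111 kN·m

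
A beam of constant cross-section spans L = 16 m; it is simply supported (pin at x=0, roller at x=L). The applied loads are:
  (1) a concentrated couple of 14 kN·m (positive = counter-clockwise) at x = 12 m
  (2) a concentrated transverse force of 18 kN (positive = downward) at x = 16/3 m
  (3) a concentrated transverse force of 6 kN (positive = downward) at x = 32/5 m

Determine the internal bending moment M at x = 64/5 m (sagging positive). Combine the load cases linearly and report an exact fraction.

Load 1 — applied couple M₀=14 kN·m at a=12 m (b=L-a=4):
  M_1 = M₀x/L - M₀  [x>a] = 14·(64/5)/16 - 14 = -14/5 kN·m
Load 2 — point force P=18 kN at a=16/3 m (b=L-a=32/3):
  M_2 = Pa(L-x)/L  [x>a] = 18·(16/3)·(16-(64/5))/16 = 96/5 kN·m
Load 3 — point force P=6 kN at a=32/5 m (b=L-a=48/5):
  M_3 = Pa(L-x)/L  [x>a] = 6·(32/5)·(16-(64/5))/16 = 192/25 kN·m
Superposition: M = Σ M_i = 602/25 kN·m ≈ 24.080000 kN·m

M(64/5) = 602/25 kN·m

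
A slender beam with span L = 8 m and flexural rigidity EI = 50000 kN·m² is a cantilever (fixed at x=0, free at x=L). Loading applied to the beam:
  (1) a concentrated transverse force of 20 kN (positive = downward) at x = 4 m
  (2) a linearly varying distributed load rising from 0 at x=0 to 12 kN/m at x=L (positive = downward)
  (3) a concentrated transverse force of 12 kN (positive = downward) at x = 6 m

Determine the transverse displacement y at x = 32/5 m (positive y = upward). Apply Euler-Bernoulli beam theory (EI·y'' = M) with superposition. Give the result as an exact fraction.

y(32/5) = -14768591/146484375 m

Load 1 — point force P=20 kN at a=4 m (b=L-a=4):
  y_1 = -Pa²(3x-a)/(6EI)  [x>a] = -20·4²·(3·(32/5)-4)/(6·50000) = -152/9375 m
Load 2 — triangular load w₀=12 kN/m (0→w₀ over full span):
  y_2 = (w₀Lx³/12-w₀L²x²/6-w₀x⁵/(120L))/EI = (12·8·(32/5)³/12-12·8²·(32/5)²/6-12·(32/5)⁵/(120·8))/50000 = -3203072/48828125 m
Load 3 — point force P=12 kN at a=6 m (b=L-a=2):
  y_3 = -Pa²(3x-a)/(6EI)  [x>a] = -12·6²·(3·(32/5)-6)/(6·50000) = -297/15625 m
Superposition: y = Σ y_i = -14768591/146484375 m ≈ -0.100820 m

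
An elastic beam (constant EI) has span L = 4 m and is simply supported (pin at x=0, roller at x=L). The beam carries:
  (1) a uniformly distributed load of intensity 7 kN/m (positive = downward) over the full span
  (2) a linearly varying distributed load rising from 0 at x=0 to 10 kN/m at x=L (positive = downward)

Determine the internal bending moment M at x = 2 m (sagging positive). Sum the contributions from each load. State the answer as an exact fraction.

Load 1 — uniform load w=7 kN/m over full span:
  M_1 = wx(L-x)/2 = 7·2·(4-2)/2 = 14 kN·m
Load 2 — triangular load w₀=10 kN/m (0→w₀ over full span):
  M_2 = w₀Lx/6 - w₀x³/(6L) = 10·4·2/6 - 10·2³/(6·4) = 10 kN·m
Superposition: M = Σ M_i = 24 kN·m ≈ 24.000000 kN·m

M(2) = 24 kN·m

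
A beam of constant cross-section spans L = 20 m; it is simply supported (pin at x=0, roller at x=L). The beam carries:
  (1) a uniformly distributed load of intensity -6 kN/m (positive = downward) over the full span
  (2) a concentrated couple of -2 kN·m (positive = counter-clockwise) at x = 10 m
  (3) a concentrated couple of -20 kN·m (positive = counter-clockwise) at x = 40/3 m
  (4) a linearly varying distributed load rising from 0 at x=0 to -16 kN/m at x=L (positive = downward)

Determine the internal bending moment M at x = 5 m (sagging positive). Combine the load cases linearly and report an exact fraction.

Load 1 — uniform load w=-6 kN/m over full span:
  M_1 = wx(L-x)/2 = (-6)·5·(20-5)/2 = -225 kN·m
Load 2 — applied couple M₀=-2 kN·m at a=10 m (b=L-a=10):
  M_2 = M₀x/L  [x≤a] = (-2)·5/20 = -1/2 kN·m
Load 3 — applied couple M₀=-20 kN·m at a=40/3 m (b=L-a=20/3):
  M_3 = M₀x/L  [x≤a] = (-20)·5/20 = -5 kN·m
Load 4 — triangular load w₀=-16 kN/m (0→w₀ over full span):
  M_4 = w₀Lx/6 - w₀x³/(6L) = (-16)·20·5/6 - (-16)·5³/(6·20) = -250 kN·m
Superposition: M = Σ M_i = -961/2 kN·m ≈ -480.500000 kN·m

M(5) = -961/2 kN·m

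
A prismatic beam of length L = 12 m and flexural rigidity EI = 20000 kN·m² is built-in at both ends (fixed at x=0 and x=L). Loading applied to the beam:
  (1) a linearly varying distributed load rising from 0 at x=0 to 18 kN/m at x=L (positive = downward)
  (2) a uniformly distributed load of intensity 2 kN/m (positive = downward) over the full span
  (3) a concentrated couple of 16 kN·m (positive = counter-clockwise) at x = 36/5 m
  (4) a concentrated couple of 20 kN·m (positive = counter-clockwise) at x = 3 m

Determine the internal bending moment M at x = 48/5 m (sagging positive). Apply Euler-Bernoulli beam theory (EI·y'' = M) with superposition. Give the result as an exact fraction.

Load 1 — triangular load w₀=18 kN/m (0→w₀ over full span):
  M_1 = 3w₀Lx/20 - w₀L²/30 - w₀x³/(6L) = 3·18·12·(48/5)/20 - 18·12²/30 - 18·(48/5)³/(6·12) = 432/125 kN·m
Load 2 — uniform load w=2 kN/m over full span:
  M_2 = wLx/2 - wL²/12 - wx²/2 = 2·12·(48/5)/2 - 2·12²/12 - 2·(48/5)²/2 = -24/25 kN·m
Load 3 — applied couple M₀=16 kN·m at a=36/5 m (b=L-a=24/5):
  M_3 = R_Ax - M_A - M₀  [x>a] with R_A=48/25, M_A=128/25 = (48/25)·(48/5) - (128/25) - 16 = -336/125 kN·m
Load 4 — applied couple M₀=20 kN·m at a=3 m (b=L-a=9):
  M_4 = R_Ax - M_A - M₀  [x>a] with R_A=15/8, M_A=-15/4 = (15/8)·(48/5) - (-15/4) - 20 = 7/4 kN·m
Superposition: M = Σ M_i = 779/500 kN·m ≈ 1.558000 kN·m

M(48/5) = 779/500 kN·m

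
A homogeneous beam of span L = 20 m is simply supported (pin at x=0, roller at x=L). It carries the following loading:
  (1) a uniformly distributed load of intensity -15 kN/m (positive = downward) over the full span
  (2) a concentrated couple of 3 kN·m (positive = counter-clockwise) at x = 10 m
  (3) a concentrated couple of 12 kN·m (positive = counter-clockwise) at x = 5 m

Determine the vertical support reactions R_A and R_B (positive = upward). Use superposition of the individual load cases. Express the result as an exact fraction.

Load 1 — uniform load w=-15 kN/m over full span:
  R_A = wL/2 = (-15)·20/2 = -150 kN
  R_B = wL/2 = (-15)·20/2 = -150 kN
Load 2 — applied couple M₀=3 kN·m at a=10 m (b=L-a=10):
  R_A = M₀/L = 3/20 kN
  R_B = -M₀/L = -3/20 kN
Load 3 — applied couple M₀=12 kN·m at a=5 m (b=L-a=15):
  R_A = M₀/L = 12/20 = 3/5 kN
  R_B = -M₀/L = -12/20 = -3/5 kN
Superposition: R_A = -597/4 kN, R_B = -603/4 kN

R_A = -597/4 kN, R_B = -603/4 kN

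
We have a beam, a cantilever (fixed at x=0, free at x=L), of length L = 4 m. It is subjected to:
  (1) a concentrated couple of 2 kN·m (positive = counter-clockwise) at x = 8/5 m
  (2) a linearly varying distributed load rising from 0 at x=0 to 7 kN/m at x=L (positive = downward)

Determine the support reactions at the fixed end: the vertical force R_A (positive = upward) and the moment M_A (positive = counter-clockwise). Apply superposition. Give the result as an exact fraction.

Load 1 — applied couple M₀=2 kN·m at a=8/5 m (b=L-a=12/5):
  R_A = 0 kN
  M_A = -M₀ = -2 kN·m
Load 2 — triangular load w₀=7 kN/m (0→w₀ over full span):
  R_A = w₀L/2 = 7·4/2 = 14 kN
  M_A = w₀L²/3 = 7·4²/3 = 112/3 kN·m
Superposition: R_A = 14 kN, M_A = 106/3 kN·m

R_A = 14 kN, M_A = 106/3 kN·m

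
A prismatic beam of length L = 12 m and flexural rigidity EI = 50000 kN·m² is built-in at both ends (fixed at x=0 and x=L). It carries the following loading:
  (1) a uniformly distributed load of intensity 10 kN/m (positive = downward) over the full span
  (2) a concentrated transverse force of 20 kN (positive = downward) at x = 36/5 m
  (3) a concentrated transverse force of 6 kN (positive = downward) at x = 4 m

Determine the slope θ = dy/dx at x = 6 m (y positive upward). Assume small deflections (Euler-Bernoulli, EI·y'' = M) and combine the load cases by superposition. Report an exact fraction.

θ(6) = -47/312500 rad

Load 1 — uniform load w=10 kN/m over full span:
  θ_1 = -wx(L-x)(L-2x)/(12EI) = -10·6·(12-6)·(12-2·6)/(12·50000) = 0 rad
Load 2 — point force P=20 kN at a=36/5 m (b=L-a=24/5):
  θ_2 = -Pb²x(2aL-(3a+b)x)/(2L³EI)  [x≤a] = -20·(24/5)²·6·(2·(36/5)·12-(3·(36/5)+(24/5))·6)/(2·12³·50000) = -18/78125 rad
Load 3 — point force P=6 kN at a=4 m (b=L-a=8):
  θ_3 = Pa²(L-x)(2bL-(3b+a)(L-x))/(2L³EI)  [x>a] = 6·4²·(12-6)·(2·8·12-(3·8+4)·(12-6))/(2·12³·50000) = 1/12500 rad
Superposition: θ = Σ θ_i = -47/312500 rad ≈ -0.000150 rad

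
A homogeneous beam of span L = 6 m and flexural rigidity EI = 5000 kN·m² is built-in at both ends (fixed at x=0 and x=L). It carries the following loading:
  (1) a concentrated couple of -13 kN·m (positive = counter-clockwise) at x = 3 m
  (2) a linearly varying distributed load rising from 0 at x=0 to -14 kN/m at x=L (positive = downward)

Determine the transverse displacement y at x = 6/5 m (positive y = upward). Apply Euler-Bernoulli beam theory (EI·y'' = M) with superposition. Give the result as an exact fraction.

y(6/5) = 309987/156250000 m

Load 1 — applied couple M₀=-13 kN·m at a=3 m (b=L-a=3):
  y_1 = (R_Ax³/6 - M_Ax²/2)/EI  [x≤a] with R_A=-13/4, M_A=-13/4 = ((-13/4)·(6/5)³/6 - (-13/4)·(6/5)²/2)/5000 = 351/1250000 m
Load 2 — triangular load w₀=-14 kN/m (0→w₀ over full span):
  y_2 = -w₀x²(L-x)²(x+2L)/(120LEI) = -(-14)·(6/5)²·(6-(6/5))²·((6/5)+2·6)/(120·6·5000) = 16632/9765625 m
Superposition: y = Σ y_i = 309987/156250000 m ≈ 0.001984 m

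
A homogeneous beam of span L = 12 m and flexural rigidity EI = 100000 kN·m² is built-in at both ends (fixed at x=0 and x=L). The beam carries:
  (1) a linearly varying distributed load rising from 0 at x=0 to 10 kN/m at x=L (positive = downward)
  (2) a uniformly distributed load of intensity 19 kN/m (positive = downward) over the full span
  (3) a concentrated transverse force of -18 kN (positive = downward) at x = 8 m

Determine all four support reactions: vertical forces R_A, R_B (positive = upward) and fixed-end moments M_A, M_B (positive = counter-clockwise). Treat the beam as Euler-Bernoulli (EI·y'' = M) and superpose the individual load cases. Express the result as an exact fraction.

R_A = 382/3 kN, M_A = 260 kN·m, R_B = 428/3 kN, M_B = -268 kN·m

Load 1 — triangular load w₀=10 kN/m (0→w₀ over full span):
  R_A = 3w₀L/20 = 3·10·12/20 = 18 kN
  M_A = w₀L²/30 = 10·12²/30 = 48 kN·m
  R_B = 7w₀L/20 = 7·10·12/20 = 42 kN
  M_B = -w₀L²/20 = -10·12²/20 = -72 kN·m
Load 2 — uniform load w=19 kN/m over full span:
  R_A = wL/2 = 19·12/2 = 114 kN
  M_A = wL²/12 = 19·12²/12 = 228 kN·m
  R_B = wL/2 = 19·12/2 = 114 kN
  M_B = -wL²/12 = -19·12²/12 = -228 kN·m
Load 3 — point force P=-18 kN at a=8 m (b=L-a=4):
  R_A = Pb²(3a+b)/L³ = (-18)·4²·(3·8+4)/12³ = -14/3 kN
  M_A = Pab²/L² = (-18)·8·4²/12² = -16 kN·m
  R_B = Pa²(a+3b)/L³ = (-18)·8²·(8+3·4)/12³ = -40/3 kN
  M_B = -Pa²b/L² = -(-18)·8²·4/12² = 32 kN·m
Superposition: R_A = 382/3 kN, M_A = 260 kN·m, R_B = 428/3 kN, M_B = -268 kN·m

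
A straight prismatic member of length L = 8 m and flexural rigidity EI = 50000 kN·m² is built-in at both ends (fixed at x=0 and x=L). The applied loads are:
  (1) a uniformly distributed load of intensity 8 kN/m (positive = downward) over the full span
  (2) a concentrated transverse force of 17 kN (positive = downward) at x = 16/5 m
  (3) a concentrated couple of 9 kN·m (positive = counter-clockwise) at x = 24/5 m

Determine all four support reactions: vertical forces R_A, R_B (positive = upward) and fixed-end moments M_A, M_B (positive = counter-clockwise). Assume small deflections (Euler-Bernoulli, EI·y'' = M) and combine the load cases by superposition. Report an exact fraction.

Load 1 — uniform load w=8 kN/m over full span:
  R_A = wL/2 = 8·8/2 = 32 kN
  M_A = wL²/12 = 8·8²/12 = 128/3 kN·m
  R_B = wL/2 = 8·8/2 = 32 kN
  M_B = -wL²/12 = -8·8²/12 = -128/3 kN·m
Load 2 — point force P=17 kN at a=16/5 m (b=L-a=24/5):
  R_A = Pb²(3a+b)/L³ = 17·(24/5)²·(3·(16/5)+(24/5))/8³ = 1377/125 kN
  M_A = Pab²/L² = 17·(16/5)·(24/5)²/8² = 2448/125 kN·m
  R_B = Pa²(a+3b)/L³ = 17·(16/5)²·((16/5)+3·(24/5))/8³ = 748/125 kN
  M_B = -Pa²b/L² = -17·(16/5)²·(24/5)/8² = -1632/125 kN·m
Load 3 — applied couple M₀=9 kN·m at a=24/5 m (b=L-a=16/5):
  R_A = 6M₀ab/L³ = 6·9·(24/5)·(16/5)/8³ = 81/50 kN
  M_A = M₀b(2a-b)/L² = 9·(16/5)·(2·(24/5)-(16/5))/8² = 72/25 kN·m
  R_B = -6M₀ab/L³ = -6·9·(24/5)·(16/5)/8³ = -81/50 kN
  M_B = M₀a(2b-a)/L² = 9·(24/5)·(2·(16/5)-(24/5))/8² = 27/25 kN·m
Superposition: R_A = 11159/250 kN, M_A = 24424/375 kN·m, R_B = 9091/250 kN, M_B = -20491/375 kN·m

R_A = 11159/250 kN, M_A = 24424/375 kN·m, R_B = 9091/250 kN, M_B = -20491/375 kN·m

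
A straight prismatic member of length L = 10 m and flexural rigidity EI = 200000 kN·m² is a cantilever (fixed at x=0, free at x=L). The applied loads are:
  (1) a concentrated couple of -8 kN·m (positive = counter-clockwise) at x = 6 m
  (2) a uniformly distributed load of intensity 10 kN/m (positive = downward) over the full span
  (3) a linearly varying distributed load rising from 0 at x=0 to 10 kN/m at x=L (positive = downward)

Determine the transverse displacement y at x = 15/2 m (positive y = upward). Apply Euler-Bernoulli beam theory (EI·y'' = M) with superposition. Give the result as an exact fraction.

Load 1 — applied couple M₀=-8 kN·m at a=6 m (b=L-a=4):
  y_1 = M₀a(2x-a)/(2EI)  [x>a] = (-8)·6·(2·(15/2)-6)/(2·200000) = -27/25000 m
Load 2 — uniform load w=10 kN/m over full span:
  y_2 = -wx²(x²-4Lx+6L²)/(24EI) = -10·(15/2)²·((15/2)²-4·10·(15/2)+6·10²)/(24·200000) = -171/4096 m
Load 3 — triangular load w₀=10 kN/m (0→w₀ over full span):
  y_3 = (w₀Lx³/12-w₀L²x²/6-w₀x⁵/(120L))/EI = (10·10·(15/2)³/12-10·10²·(15/2)²/6-10·(15/2)⁵/(120·10))/200000 = -2481/81920 m
Superposition: y = Σ y_i = -3743421/51200000 m ≈ -0.073114 m

y(15/2) = -3743421/51200000 m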